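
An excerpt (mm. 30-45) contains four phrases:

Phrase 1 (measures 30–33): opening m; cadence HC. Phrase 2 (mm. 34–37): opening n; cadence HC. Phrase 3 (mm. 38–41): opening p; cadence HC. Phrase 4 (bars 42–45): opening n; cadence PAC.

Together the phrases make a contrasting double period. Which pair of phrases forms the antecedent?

phrases 1 and 2

In a double period the first pair of phrases (ending half cadence) is the large antecedent and the second pair (ending perfect authentic cadence) is the large consequent; the antecedent is phrases 1 and 2.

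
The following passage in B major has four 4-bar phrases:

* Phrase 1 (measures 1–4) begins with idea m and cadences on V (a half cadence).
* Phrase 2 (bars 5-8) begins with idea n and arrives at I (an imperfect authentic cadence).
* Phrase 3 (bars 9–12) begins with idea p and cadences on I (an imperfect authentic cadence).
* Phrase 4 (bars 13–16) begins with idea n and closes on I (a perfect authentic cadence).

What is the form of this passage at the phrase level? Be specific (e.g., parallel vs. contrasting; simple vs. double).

contrasting double period

Four phrases in two halves: the first half (measures 1–8) ends with an imperfect authentic cadence, the second (measures 9-16) with a perfect authentic cadence — a large antecedent–consequent pair, i.e. a double period.
Phrase 3 begins with different material from phrase 1, making it contrasting.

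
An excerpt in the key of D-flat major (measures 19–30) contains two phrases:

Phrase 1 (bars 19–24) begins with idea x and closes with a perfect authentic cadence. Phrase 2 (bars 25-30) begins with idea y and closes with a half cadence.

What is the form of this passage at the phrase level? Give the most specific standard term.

phrase group

The second phrase closes with a half cadence, which is not stronger than the first phrase's perfect authentic cadence; without a weak→strong cadential pair there is no antecedent–consequent relationship, so this is a phrase group rather than a period.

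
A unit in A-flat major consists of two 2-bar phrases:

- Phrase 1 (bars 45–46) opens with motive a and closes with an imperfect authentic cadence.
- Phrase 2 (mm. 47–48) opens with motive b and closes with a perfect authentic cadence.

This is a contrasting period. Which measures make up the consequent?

The phrase ending with the weaker cadence (imperfect authentic cadence) is the antecedent; the one ending more conclusively (perfect authentic cadence) is the consequent. The consequent is measures 47–48.

measures 47–48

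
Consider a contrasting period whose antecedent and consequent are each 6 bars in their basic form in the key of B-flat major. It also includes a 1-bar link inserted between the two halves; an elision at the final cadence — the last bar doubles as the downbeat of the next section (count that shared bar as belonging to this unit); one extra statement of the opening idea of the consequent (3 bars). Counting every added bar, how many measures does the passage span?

Basic contrasting period: 6 + 6 = 12 bars.
12 (basic form) + 1 (link) + 3 (extra statement) = 16.
The elision shares a bar with the next section but does not change this unit's count.

16 measures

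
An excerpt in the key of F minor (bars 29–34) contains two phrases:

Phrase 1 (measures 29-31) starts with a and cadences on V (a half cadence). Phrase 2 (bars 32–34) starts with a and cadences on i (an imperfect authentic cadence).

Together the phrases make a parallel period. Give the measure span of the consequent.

The phrase ending with the weaker cadence (half cadence) is the antecedent; the one ending more conclusively (imperfect authentic cadence) is the consequent. The consequent is measures 32–34.

measures 32–34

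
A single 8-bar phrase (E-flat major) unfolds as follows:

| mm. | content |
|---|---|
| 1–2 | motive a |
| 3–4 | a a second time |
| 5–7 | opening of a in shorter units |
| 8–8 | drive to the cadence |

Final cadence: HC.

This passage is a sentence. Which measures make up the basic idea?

measures 1–2

The presentation of a sentence is the basic idea (bars 1–2) plus its repetition (mm. 3-4); the basic idea is therefore mm. 1-2.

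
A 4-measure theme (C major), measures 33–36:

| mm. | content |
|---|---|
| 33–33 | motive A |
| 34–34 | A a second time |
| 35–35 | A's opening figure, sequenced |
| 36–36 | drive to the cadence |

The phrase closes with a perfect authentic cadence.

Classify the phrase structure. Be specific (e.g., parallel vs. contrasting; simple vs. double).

Basic idea (m. 33) + its repetition (measure 34) form the presentation; fragmentation and cadence (mm. 35–36) form the continuation — the 4-bar whole is a sentence.

sentence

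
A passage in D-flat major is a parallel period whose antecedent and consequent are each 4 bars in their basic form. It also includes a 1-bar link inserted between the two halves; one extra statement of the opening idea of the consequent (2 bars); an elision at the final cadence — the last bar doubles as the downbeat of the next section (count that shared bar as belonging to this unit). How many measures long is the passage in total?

11 measures

Basic parallel period: 4 + 4 = 8 bars.
8 (basic form) + 1 (link) + 2 (extra statement) = 11.
The elision shares a bar with the next section but does not change this unit's count.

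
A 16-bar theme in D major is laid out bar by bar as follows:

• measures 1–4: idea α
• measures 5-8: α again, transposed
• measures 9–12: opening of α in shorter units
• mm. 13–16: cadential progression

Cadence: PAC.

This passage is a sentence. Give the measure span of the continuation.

After the presentation (mm. 1–8), the continuation covers the fragmentation through the cadence: mm. 9–16.

measures 9–16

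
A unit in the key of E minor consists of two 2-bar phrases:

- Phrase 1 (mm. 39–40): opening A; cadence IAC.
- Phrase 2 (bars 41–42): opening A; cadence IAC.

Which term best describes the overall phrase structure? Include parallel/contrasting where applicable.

repeated phrase

Both phrases have the same opening (A) and the same cadence (imperfect authentic cadence): the second is a restatement, not a consequent, so this is a repeated phrase rather than a period.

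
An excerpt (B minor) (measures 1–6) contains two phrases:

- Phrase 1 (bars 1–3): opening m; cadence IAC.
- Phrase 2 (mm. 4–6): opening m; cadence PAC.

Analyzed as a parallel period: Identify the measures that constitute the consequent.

measures 4–6

The antecedent is the phrase ending with the weaker cadence (imperfect authentic cadence, phrase 1) and the consequent the one ending more conclusively (perfect authentic cadence, phrase 2); the consequent is mm. 4–6.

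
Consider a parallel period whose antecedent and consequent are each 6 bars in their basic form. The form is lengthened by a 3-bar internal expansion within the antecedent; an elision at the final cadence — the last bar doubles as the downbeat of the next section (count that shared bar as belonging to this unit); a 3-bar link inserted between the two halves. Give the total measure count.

Basic parallel period: 6 + 6 = 12 bars.
12 (basic form) + 3 (internal expansion) + 3 (link) = 18.
The elision shares a bar with the next section but does not change this unit's count.

18 measures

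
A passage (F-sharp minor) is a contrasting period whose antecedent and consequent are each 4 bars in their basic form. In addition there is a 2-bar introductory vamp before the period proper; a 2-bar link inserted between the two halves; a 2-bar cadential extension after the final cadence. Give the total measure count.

14 measures

Basic contrasting period: 4 + 4 = 8 bars.
8 (basic form) + 2 (introduction) + 2 (link) + 2 (cadential extension) = 14.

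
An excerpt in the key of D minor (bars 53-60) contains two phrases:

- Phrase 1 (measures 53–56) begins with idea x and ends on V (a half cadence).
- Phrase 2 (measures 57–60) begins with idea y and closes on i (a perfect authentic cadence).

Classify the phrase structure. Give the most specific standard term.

Phrase 1 ends with a half cadence (weaker) and phrase 2 with a perfect authentic cadence (stronger): antecedent + consequent = a period.
The two phrases open with different material (x / y), so the period is contrasting.

contrasting period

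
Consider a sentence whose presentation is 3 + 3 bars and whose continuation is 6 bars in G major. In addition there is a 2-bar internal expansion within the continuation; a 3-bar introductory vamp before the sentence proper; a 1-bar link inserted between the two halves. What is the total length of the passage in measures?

Basic sentence: 3 + 3 + 6 = 12 bars.
12 (basic form) + 2 (internal expansion) + 3 (introduction) + 1 (link) = 18.

18 measures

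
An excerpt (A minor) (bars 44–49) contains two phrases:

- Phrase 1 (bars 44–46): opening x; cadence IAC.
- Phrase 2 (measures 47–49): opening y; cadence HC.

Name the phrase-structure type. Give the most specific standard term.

phrase group

The second phrase closes with a half cadence, which is not stronger than the first phrase's imperfect authentic cadence; without a weak→strong cadential pair there is no antecedent–consequent relationship, so this is a phrase group rather than a period.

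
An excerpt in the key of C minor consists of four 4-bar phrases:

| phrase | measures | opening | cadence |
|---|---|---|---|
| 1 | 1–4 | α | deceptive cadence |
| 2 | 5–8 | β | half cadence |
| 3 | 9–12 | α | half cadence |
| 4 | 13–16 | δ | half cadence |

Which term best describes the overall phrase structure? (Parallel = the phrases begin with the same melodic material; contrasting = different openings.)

Phrase 4 ends with a half cadence, no stronger than phrase 2's half cadence, so the four phrases do not form a double period; nor do phrases 3–4 duplicate 1–2, so it is not a repeated period. With no phrase reaching a conclusive cadence, the passage is a phrase group.

phrase group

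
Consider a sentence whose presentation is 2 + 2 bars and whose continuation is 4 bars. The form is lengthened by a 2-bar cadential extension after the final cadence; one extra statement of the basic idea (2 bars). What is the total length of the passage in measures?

Basic sentence: 2 + 2 + 4 = 8 bars.
8 (basic form) + 2 (cadential extension) + 2 (extra statement) = 12.

12 measures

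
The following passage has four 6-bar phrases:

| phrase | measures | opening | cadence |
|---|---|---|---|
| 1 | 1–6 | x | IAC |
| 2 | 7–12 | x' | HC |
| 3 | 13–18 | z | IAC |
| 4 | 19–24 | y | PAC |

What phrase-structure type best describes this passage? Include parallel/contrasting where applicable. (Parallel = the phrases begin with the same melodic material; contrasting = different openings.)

contrasting double period

Four phrases in two halves: the first half (mm. 1-12) ends with a half cadence, the second (bars 13–24) with a perfect authentic cadence — a large antecedent–consequent pair, i.e. a double period.
Phrase 3 begins with different material from phrase 1, making it contrasting.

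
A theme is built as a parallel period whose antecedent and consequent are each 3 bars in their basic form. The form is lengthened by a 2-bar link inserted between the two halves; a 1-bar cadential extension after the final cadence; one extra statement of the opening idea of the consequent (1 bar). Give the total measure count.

Basic parallel period: 3 + 3 = 6 bars.
6 (basic form) + 2 (link) + 1 (cadential extension) + 1 (extra statement) = 10.

10 measures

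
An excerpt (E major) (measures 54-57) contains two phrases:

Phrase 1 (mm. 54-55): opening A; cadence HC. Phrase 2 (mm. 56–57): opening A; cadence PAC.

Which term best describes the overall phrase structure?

Phrase 1 ends with a half cadence (weaker) and phrase 2 with a perfect authentic cadence (stronger): antecedent + consequent = a period.
The two phrases open with the same material (A / A), so the period is parallel.

parallel period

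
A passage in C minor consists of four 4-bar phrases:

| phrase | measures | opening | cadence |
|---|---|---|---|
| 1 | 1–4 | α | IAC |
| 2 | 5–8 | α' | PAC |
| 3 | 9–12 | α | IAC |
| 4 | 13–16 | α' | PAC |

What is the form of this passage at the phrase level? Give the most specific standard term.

The cadence pattern IAC–PAC–IAC–PAC is weak–strong twice, and phrases 3–4 restate phrases 1–2: a period heard twice, not a double period (which would end weakly at phrase 2).

repeated period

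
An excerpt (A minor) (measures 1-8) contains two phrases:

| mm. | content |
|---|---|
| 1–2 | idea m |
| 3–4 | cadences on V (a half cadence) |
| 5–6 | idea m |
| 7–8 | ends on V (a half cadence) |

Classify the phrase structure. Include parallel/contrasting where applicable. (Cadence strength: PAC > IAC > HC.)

repeated phrase

Both phrases have the same opening (m) and the same cadence (half cadence): the second is a restatement, not a consequent, so this is a repeated phrase rather than a period.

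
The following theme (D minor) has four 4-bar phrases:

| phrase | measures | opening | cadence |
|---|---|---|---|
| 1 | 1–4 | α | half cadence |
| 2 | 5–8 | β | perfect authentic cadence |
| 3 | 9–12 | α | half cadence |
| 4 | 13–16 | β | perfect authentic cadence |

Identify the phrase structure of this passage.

The cadence pattern HC–PAC–HC–PAC is weak–strong twice, and phrases 3–4 restate phrases 1–2: a period heard twice, not a double period (which would end weakly at phrase 2).

repeated period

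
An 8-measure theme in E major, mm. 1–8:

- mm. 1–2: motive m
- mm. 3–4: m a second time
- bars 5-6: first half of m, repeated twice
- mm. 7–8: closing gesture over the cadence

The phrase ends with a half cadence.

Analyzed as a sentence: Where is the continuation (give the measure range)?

After the presentation (mm. 1–4), the continuation covers the fragmentation through the cadence: mm. 5–8.

measures 5–8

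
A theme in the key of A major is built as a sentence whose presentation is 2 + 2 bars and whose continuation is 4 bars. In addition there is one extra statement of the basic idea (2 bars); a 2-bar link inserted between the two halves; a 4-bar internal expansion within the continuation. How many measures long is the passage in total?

16 measures

Basic sentence: 2 + 2 + 4 = 8 bars.
8 (basic form) + 2 (extra statement) + 2 (link) + 4 (internal expansion) = 16.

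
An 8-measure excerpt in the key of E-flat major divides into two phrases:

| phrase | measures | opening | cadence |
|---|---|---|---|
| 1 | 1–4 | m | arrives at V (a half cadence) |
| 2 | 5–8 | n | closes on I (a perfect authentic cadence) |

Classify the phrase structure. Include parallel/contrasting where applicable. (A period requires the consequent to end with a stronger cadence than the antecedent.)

Phrase 1 ends with a half cadence (weaker) and phrase 2 with a perfect authentic cadence (stronger): antecedent + consequent = a period.
The two phrases open with different material (m / n), so the period is contrasting.

contrasting period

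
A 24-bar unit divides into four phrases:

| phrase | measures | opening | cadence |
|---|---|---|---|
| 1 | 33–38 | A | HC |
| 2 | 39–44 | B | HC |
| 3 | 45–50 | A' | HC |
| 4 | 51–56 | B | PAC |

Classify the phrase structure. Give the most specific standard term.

parallel double period

Four phrases in two halves: the first half (bars 33–44) ends with a half cadence, the second (mm. 45–56) with a perfect authentic cadence — a large antecedent–consequent pair, i.e. a double period.
Phrase 3 begins with the same material as phrase 1, making it parallel.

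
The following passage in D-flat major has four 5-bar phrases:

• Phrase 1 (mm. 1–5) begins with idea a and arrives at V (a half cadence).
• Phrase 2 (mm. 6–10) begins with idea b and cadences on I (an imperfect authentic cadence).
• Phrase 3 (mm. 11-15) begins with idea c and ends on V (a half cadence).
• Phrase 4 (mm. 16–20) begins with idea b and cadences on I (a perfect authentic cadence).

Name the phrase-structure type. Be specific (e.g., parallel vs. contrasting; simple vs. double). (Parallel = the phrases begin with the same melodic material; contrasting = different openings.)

contrasting double period

Four phrases in two halves: the first half (bars 1-10) ends with an imperfect authentic cadence, the second (measures 11-20) with a perfect authentic cadence — a large antecedent–consequent pair, i.e. a double period.
Phrase 3 begins with different material from phrase 1, making it contrasting.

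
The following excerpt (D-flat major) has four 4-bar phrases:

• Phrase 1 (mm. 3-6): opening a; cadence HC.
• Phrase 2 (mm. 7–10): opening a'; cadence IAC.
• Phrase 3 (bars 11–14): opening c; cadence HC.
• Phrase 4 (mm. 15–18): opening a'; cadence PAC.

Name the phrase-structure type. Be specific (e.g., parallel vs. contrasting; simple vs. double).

Four phrases in two halves: the first half (mm. 3-10) ends with an imperfect authentic cadence, the second (mm. 11–18) with a perfect authentic cadence — a large antecedent–consequent pair, i.e. a double period.
Phrase 3 begins with different material from phrase 1, making it contrasting.

contrasting double period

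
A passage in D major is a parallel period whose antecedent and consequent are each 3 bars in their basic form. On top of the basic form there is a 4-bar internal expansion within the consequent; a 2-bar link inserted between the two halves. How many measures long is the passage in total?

12 measures

Basic parallel period: 3 + 3 = 6 bars.
6 (basic form) + 4 (internal expansion) + 2 (link) = 12.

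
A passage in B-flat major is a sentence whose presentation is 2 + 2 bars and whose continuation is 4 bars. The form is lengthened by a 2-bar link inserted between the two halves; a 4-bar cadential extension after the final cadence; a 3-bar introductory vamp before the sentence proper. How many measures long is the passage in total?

17 measures

Basic sentence: 2 + 2 + 4 = 8 bars.
8 (basic form) + 2 (link) + 4 (cadential extension) + 3 (introduction) = 17.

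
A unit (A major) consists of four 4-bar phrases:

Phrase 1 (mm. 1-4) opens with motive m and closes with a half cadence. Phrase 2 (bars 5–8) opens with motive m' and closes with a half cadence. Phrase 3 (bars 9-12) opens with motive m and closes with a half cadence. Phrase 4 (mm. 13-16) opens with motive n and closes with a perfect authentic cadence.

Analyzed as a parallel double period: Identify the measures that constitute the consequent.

In a double period the four phrases pair into a large antecedent (phrases 1–2, ending half cadence) and a large consequent (phrases 3–4, ending perfect authentic cadence). The consequent spans mm. 9–16.

measures 9–16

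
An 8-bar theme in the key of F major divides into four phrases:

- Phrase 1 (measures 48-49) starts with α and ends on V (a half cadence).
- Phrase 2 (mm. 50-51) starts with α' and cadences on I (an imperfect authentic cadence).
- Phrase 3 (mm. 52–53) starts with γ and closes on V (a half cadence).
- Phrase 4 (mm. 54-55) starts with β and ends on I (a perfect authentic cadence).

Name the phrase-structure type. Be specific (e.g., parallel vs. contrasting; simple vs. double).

contrasting double period

Four phrases in two halves: the first half (mm. 48–51) ends with an imperfect authentic cadence, the second (bars 52–55) with a perfect authentic cadence — a large antecedent–consequent pair, i.e. a double period.
Phrase 3 begins with different material from phrase 1, making it contrasting.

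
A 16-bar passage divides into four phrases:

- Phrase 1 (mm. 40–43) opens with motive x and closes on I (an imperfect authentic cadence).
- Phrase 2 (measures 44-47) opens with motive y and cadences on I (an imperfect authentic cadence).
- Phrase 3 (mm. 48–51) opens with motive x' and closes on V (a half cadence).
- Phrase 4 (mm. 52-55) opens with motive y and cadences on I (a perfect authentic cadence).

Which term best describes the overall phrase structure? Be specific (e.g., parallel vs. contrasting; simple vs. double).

parallel double period

Four phrases in two halves: the first half (measures 40-47) ends with an imperfect authentic cadence, the second (mm. 48–55) with a perfect authentic cadence — a large antecedent–consequent pair, i.e. a double period.
Phrase 3 begins with the same material as phrase 1, making it parallel.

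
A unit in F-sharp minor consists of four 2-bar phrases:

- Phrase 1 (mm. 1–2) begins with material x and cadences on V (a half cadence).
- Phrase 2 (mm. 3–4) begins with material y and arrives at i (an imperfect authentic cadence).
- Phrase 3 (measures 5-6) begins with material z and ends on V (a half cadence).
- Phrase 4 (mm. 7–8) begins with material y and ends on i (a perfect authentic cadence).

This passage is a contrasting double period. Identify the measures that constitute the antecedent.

In a double period the four phrases pair into a large antecedent (phrases 1–2, ending imperfect authentic cadence) and a large consequent (phrases 3–4, ending perfect authentic cadence). The antecedent spans mm. 1-4.

measures 1–4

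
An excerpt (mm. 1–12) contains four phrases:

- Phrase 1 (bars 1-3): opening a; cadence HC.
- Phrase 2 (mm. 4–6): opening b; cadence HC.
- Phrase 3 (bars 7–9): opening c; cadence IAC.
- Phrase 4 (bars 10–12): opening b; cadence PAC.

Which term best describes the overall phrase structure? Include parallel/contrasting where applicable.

Four phrases in two halves: the first half (measures 1–6) ends with a half cadence, the second (bars 7-12) with a perfect authentic cadence — a large antecedent–consequent pair, i.e. a double period.
Phrase 3 begins with different material from phrase 1, making it contrasting.

contrasting double period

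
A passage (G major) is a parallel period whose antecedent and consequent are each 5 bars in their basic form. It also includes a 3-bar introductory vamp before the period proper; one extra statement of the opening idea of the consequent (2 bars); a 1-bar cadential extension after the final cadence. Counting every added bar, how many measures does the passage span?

Basic parallel period: 5 + 5 = 10 bars.
10 (basic form) + 3 (introduction) + 2 (extra statement) + 1 (cadential extension) = 16.

16 measures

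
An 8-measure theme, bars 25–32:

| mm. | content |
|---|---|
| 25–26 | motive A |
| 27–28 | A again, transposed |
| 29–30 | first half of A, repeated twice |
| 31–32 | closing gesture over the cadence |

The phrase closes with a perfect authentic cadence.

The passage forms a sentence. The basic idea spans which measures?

measures 25–26

The presentation of a sentence is the basic idea (bars 25–26) plus its repetition (bars 27–28); the basic idea is therefore bars 25–26.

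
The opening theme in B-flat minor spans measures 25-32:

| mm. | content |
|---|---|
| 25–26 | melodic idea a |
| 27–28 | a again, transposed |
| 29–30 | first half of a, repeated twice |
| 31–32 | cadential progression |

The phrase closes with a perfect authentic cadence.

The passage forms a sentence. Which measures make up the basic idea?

The presentation of a sentence is the basic idea (measures 25–26) plus its repetition (mm. 27-28); the basic idea is therefore mm. 25–26.

measures 25–26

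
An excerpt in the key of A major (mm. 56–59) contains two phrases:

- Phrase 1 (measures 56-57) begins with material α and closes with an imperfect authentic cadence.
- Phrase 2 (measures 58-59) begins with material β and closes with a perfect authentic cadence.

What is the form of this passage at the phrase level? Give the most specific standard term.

contrasting period

Phrase 1 ends with an imperfect authentic cadence (weaker) and phrase 2 with a perfect authentic cadence (stronger): antecedent + consequent = a period.
The two phrases open with different material (α / β), so the period is contrasting.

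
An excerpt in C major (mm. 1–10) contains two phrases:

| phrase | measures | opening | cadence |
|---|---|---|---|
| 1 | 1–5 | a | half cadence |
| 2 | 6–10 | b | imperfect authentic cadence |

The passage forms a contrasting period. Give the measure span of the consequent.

measures 6–10

The phrase ending with the weaker cadence (half cadence) is the antecedent; the one ending more conclusively (imperfect authentic cadence) is the consequent. The consequent is measures 6–10.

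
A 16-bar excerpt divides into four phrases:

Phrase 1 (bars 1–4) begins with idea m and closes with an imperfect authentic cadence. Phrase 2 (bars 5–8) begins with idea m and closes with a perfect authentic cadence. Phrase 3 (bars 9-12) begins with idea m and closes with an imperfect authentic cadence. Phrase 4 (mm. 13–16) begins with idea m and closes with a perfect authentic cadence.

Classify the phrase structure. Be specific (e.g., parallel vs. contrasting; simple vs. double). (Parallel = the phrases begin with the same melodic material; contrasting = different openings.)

The cadence pattern IAC–PAC–IAC–PAC is weak–strong twice, and phrases 3–4 restate phrases 1–2: a period heard twice, not a double period (which would end weakly at phrase 2).

repeated period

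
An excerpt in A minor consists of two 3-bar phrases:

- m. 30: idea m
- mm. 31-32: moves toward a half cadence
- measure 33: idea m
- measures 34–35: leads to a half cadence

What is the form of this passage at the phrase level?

repeated phrase

Both phrases have the same opening (m) and the same cadence (half cadence): the second is a restatement, not a consequent, so this is a repeated phrase rather than a period.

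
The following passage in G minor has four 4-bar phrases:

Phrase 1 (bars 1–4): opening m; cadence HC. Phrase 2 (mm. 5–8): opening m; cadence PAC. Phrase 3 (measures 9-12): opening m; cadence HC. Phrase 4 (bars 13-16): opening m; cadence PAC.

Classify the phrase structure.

The cadence pattern HC–PAC–HC–PAC is weak–strong twice, and phrases 3–4 restate phrases 1–2: a period heard twice, not a double period (which would end weakly at phrase 2).

repeated period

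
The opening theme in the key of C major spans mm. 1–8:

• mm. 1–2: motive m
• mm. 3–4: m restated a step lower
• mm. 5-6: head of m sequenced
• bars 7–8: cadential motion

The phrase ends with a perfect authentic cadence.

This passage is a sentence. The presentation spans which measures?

The presentation of a sentence is the basic idea (measures 1–2) plus its repetition (mm. 3-4); the presentation is therefore bars 1–4.

measures 1–4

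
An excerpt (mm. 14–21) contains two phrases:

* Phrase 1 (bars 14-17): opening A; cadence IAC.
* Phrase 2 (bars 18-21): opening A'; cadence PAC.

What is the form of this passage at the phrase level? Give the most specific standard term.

parallel period

Phrase 1 ends with an imperfect authentic cadence (weaker) and phrase 2 with a perfect authentic cadence (stronger): antecedent + consequent = a period.
The two phrases open with the same material (A / A'), so the period is parallel.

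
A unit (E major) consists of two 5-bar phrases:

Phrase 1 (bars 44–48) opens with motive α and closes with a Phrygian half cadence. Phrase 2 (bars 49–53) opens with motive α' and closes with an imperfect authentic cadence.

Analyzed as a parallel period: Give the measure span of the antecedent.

measures 44–48

The antecedent is the phrase ending with the weaker cadence (Phrygian half cadence, phrase 1) and the consequent the one ending more conclusively (imperfect authentic cadence, phrase 2); the antecedent is measures 44-48.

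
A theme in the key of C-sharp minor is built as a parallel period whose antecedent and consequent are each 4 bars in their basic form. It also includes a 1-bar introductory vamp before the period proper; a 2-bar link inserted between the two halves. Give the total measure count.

11 measures

Basic parallel period: 4 + 4 = 8 bars.
8 (basic form) + 1 (introduction) + 2 (link) = 11.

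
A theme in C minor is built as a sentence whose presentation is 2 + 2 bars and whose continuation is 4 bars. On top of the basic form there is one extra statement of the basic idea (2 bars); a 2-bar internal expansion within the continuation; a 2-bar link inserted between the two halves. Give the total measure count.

14 measures

Basic sentence: 2 + 2 + 4 = 8 bars.
8 (basic form) + 2 (extra statement) + 2 (internal expansion) + 2 (link) = 14.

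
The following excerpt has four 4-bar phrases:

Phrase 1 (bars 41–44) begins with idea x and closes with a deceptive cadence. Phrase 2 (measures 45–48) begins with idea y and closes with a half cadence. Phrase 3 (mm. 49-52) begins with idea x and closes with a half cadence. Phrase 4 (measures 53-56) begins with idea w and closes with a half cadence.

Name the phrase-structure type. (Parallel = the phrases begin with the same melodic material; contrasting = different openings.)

Phrase 4 ends with a half cadence, no stronger than phrase 2's half cadence, so the four phrases do not form a double period; nor do phrases 3–4 duplicate 1–2, so it is not a repeated period. With no phrase reaching a conclusive cadence, the passage is a phrase group.

phrase group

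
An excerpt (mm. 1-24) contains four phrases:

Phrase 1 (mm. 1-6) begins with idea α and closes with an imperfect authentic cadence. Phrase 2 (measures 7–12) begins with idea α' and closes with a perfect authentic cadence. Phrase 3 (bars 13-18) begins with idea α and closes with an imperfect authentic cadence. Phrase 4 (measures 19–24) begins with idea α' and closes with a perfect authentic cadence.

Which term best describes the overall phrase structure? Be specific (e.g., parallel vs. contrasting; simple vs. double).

The cadence pattern IAC–PAC–IAC–PAC is weak–strong twice, and phrases 3–4 restate phrases 1–2: a period heard twice, not a double period (which would end weakly at phrase 2).

repeated period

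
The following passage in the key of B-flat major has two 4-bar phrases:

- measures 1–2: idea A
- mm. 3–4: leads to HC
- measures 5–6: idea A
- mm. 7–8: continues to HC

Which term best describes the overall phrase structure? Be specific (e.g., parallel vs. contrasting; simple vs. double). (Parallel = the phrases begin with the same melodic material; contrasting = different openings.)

Both phrases have the same opening (A) and the same cadence (half cadence): the second is a restatement, not a consequent, so this is a repeated phrase rather than a period.

repeated phrase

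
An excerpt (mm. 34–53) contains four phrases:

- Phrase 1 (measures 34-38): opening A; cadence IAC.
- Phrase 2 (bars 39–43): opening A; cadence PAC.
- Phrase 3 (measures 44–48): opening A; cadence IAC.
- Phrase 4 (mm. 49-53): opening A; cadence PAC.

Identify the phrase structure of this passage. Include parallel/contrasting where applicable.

The cadence pattern IAC–PAC–IAC–PAC is weak–strong twice, and phrases 3–4 restate phrases 1–2: a period heard twice, not a double period (which would end weakly at phrase 2).

repeated period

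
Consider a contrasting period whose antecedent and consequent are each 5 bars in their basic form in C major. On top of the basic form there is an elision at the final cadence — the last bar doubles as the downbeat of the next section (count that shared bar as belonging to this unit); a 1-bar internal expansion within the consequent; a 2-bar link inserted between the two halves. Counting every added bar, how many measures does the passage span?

Basic contrasting period: 5 + 5 = 10 bars.
10 (basic form) + 1 (internal expansion) + 2 (link) = 13.
The elision shares a bar with the next section but does not change this unit's count.

13 measures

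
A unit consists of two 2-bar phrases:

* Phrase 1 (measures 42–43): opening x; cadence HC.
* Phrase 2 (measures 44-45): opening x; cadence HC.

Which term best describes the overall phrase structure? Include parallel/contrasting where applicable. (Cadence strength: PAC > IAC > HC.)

repeated phrase

Both phrases have the same opening (x) and the same cadence (half cadence): the second is a restatement, not a consequent, so this is a repeated phrase rather than a period.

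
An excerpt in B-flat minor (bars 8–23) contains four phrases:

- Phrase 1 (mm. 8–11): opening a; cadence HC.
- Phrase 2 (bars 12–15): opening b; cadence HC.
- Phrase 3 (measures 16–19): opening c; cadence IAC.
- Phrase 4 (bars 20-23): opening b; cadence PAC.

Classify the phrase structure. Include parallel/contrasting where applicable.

contrasting double period

Four phrases in two halves: the first half (mm. 8-15) ends with a half cadence, the second (mm. 16–23) with a perfect authentic cadence — a large antecedent–consequent pair, i.e. a double period.
Phrase 3 begins with different material from phrase 1, making it contrasting.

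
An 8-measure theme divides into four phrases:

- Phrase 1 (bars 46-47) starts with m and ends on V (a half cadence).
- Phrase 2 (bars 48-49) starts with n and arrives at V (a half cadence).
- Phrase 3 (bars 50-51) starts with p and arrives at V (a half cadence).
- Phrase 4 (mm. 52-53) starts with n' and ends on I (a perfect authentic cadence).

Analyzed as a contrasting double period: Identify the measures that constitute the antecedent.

In a double period the four phrases pair into a large antecedent (phrases 1–2, ending half cadence) and a large consequent (phrases 3–4, ending perfect authentic cadence). The antecedent spans bars 46-49.

measures 46–49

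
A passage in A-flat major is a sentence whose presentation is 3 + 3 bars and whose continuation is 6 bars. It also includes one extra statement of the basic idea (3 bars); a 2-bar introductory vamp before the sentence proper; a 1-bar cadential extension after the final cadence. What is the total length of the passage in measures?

18 measures

Basic sentence: 3 + 3 + 6 = 12 bars.
12 (basic form) + 3 (extra statement) + 2 (introduction) + 1 (cadential extension) = 18.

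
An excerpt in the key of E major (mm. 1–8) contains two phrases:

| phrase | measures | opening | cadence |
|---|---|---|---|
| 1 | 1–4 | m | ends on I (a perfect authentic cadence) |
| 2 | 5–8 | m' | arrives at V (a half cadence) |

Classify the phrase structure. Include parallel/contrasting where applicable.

phrase group

The second phrase closes with a half cadence, which is not stronger than the first phrase's perfect authentic cadence; without a weak→strong cadential pair there is no antecedent–consequent relationship, so this is a phrase group rather than a period.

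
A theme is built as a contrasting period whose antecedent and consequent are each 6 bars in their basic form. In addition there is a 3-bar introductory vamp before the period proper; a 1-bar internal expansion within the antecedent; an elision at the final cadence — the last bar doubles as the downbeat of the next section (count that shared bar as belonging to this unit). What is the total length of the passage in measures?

Basic contrasting period: 6 + 6 = 12 bars.
12 (basic form) + 3 (introduction) + 1 (internal expansion) = 16.
The elision shares a bar with the next section but does not change this unit's count.

16 measures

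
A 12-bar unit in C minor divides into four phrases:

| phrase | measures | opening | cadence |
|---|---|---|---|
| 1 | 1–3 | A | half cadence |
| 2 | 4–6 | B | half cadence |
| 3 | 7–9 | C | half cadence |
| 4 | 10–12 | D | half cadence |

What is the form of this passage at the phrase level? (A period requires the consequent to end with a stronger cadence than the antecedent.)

phrase group

Phrase 4 ends with a half cadence, no stronger than phrase 2's half cadence, so the four phrases do not form a double period; nor do phrases 3–4 duplicate 1–2, so it is not a repeated period. With no phrase reaching a conclusive cadence, the passage is a phrase group.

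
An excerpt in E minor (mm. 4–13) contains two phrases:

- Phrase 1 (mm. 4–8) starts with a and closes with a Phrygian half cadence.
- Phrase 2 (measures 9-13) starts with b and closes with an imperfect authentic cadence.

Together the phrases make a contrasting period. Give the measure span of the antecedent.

measures 4–8

The phrase ending with the weaker cadence (Phrygian half cadence) is the antecedent; the one ending more conclusively (imperfect authentic cadence) is the consequent. The antecedent is measures 4–8.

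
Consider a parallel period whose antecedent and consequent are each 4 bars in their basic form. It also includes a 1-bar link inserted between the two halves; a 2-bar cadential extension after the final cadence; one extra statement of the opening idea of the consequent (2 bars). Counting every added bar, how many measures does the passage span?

13 measures

Basic parallel period: 4 + 4 = 8 bars.
8 (basic form) + 1 (link) + 2 (cadential extension) + 2 (extra statement) = 13.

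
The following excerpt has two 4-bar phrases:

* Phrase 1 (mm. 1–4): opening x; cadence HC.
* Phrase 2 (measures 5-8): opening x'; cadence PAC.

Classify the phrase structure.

Phrase 1 ends with a half cadence (weaker) and phrase 2 with a perfect authentic cadence (stronger): antecedent + consequent = a period.
The two phrases open with the same material (x / x'), so the period is parallel.

parallel period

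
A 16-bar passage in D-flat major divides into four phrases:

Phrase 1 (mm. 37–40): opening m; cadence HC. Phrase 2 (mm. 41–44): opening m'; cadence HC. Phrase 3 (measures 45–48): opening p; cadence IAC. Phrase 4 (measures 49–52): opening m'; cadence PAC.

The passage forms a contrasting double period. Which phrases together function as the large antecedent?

phrases 1 and 2

In a double period the first pair of phrases (ending half cadence) is the large antecedent and the second pair (ending perfect authentic cadence) is the large consequent; the antecedent is phrases 1 and 2.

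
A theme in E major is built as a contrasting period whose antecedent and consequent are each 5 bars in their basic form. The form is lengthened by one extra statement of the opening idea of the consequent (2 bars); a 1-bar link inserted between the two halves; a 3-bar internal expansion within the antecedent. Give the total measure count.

16 measures

Basic contrasting period: 5 + 5 = 10 bars.
10 (basic form) + 2 (extra statement) + 1 (link) + 3 (internal expansion) = 16.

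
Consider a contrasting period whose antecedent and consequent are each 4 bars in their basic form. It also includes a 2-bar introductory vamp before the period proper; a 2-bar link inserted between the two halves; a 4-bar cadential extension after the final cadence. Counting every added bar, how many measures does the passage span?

Basic contrasting period: 4 + 4 = 8 bars.
8 (basic form) + 2 (introduction) + 2 (link) + 4 (cadential extension) = 16.

16 measures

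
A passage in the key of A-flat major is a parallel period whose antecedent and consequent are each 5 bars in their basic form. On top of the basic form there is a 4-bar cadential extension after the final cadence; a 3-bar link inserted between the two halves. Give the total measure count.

17 measures

Basic parallel period: 5 + 5 = 10 bars.
10 (basic form) + 4 (cadential extension) + 3 (link) = 17.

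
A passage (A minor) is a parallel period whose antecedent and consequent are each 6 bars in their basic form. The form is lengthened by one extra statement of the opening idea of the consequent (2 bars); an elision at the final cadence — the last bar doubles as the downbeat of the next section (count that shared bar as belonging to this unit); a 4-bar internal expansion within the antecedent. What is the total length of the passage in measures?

18 measures

Basic parallel period: 6 + 6 = 12 bars.
12 (basic form) + 2 (extra statement) + 4 (internal expansion) = 18.
The elision shares a bar with the next section but does not change this unit's count.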